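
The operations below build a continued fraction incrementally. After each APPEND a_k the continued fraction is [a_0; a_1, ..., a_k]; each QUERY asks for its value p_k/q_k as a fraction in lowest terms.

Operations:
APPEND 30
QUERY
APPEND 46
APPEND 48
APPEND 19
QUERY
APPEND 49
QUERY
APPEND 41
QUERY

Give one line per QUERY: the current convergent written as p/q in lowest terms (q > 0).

30/1
1261423/42017
61876045/2061042
2538179268/84544739

APPEND 30: p_0 = 30·1 + 0 = 30, q_0 = 30·0 + 1 = 1 → 30/1
APPEND 46: p_1 = 46·30 + 1 = 1381, q_1 = 46·1 + 0 = 46 → 1381/46
APPEND 48: p_2 = 48·1381 + 30 = 66318, q_2 = 48·46 + 1 = 2209 → 66318/2209
APPEND 19: p_3 = 19·66318 + 1381 = 1261423, q_3 = 19·2209 + 46 = 42017 → 1261423/42017
APPEND 49: p_4 = 49·1261423 + 66318 = 61876045, q_4 = 49·42017 + 2209 = 2061042 → 61876045/2061042
APPEND 41: p_5 = 41·61876045 + 1261423 = 2538179268, q_5 = 41·2061042 + 42017 = 84544739 → 2538179268/84544739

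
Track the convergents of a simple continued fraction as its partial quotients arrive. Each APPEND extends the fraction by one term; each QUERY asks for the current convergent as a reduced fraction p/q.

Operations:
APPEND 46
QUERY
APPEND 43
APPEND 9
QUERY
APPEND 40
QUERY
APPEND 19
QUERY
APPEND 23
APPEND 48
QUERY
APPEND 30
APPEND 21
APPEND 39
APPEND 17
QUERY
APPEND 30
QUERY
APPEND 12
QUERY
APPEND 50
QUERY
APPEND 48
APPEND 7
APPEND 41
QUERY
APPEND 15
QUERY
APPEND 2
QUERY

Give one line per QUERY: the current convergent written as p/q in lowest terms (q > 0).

APPEND 46: p_0 = 46·1 + 0 = 46, q_0 = 46·0 + 1 = 1 → 46/1
APPEND 43: p_1 = 43·46 + 1 = 1979, q_1 = 43·1 + 0 = 43 → 1979/43
APPEND 9: p_2 = 9·1979 + 46 = 17857, q_2 = 9·43 + 1 = 388 → 17857/388
APPEND 40: p_3 = 40·17857 + 1979 = 716259, q_3 = 40·388 + 43 = 15563 → 716259/15563
APPEND 19: p_4 = 19·716259 + 17857 = 13626778, q_4 = 19·15563 + 388 = 296085 → 13626778/296085
APPEND 23: p_5 = 23·13626778 + 716259 = 314132153, q_5 = 23·296085 + 15563 = 6825518 → 314132153/6825518
APPEND 48: p_6 = 48·314132153 + 13626778 = 15091970122, q_6 = 48·6825518 + 296085 = 327920949 → 15091970122/327920949
APPEND 30: p_7 = 30·15091970122 + 314132153 = 453073235813, q_7 = 30·327920949 + 6825518 = 9844453988 → 453073235813/9844453988
APPEND 21: p_8 = 21·453073235813 + 15091970122 = 9529629922195, q_8 = 21·9844453988 + 327920949 = 207061454697 → 9529629922195/207061454697
APPEND 39: p_9 = 39·9529629922195 + 453073235813 = 372108640201418, q_9 = 39·207061454697 + 9844453988 = 8085241187171 → 372108640201418/8085241187171
APPEND 17: p_10 = 17·372108640201418 + 9529629922195 = 6335376513346301, q_10 = 17·8085241187171 + 207061454697 = 137656161636604 → 6335376513346301/137656161636604
APPEND 30: p_11 = 30·6335376513346301 + 372108640201418 = 190433404040590448, q_11 = 30·137656161636604 + 8085241187171 = 4137770090285291 → 190433404040590448/4137770090285291
APPEND 12: p_12 = 12·190433404040590448 + 6335376513346301 = 2291536225000431677, q_12 = 12·4137770090285291 + 137656161636604 = 49790897245060096 → 2291536225000431677/49790897245060096
APPEND 50: p_13 = 50·2291536225000431677 + 190433404040590448 = 114767244654062174298, q_13 = 50·49790897245060096 + 4137770090285291 = 2493682632343290091 → 114767244654062174298/2493682632343290091
APPEND 48: p_14 = 48·114767244654062174298 + 2291536225000431677 = 5511119279619984797981, q_14 = 48·2493682632343290091 + 49790897245060096 = 119746557249722984464 → 5511119279619984797981/119746557249722984464
APPEND 7: p_15 = 7·5511119279619984797981 + 114767244654062174298 = 38692602201993955760165, q_15 = 7·119746557249722984464 + 2493682632343290091 = 840719583380404181339 → 38692602201993955760165/840719583380404181339
APPEND 41: p_16 = 41·38692602201993955760165 + 5511119279619984797981 = 1591907809561372170964746, q_16 = 41·840719583380404181339 + 119746557249722984464 = 34589249475846294419363 → 1591907809561372170964746/34589249475846294419363
APPEND 15: p_17 = 15·1591907809561372170964746 + 38692602201993955760165 = 23917309745622576520231355, q_17 = 15·34589249475846294419363 + 840719583380404181339 = 519679461721074820471784 → 23917309745622576520231355/519679461721074820471784
APPEND 2: p_18 = 2·23917309745622576520231355 + 1591907809561372170964746 = 49426527300806525211427456, q_18 = 2·519679461721074820471784 + 34589249475846294419363 = 1073948172917995935362931 → 49426527300806525211427456/1073948172917995935362931

46/1
17857/388
716259/15563
13626778/296085
15091970122/327920949
6335376513346301/137656161636604
190433404040590448/4137770090285291
2291536225000431677/49790897245060096
114767244654062174298/2493682632343290091
1591907809561372170964746/34589249475846294419363
23917309745622576520231355/519679461721074820471784
49426527300806525211427456/1073948172917995935362931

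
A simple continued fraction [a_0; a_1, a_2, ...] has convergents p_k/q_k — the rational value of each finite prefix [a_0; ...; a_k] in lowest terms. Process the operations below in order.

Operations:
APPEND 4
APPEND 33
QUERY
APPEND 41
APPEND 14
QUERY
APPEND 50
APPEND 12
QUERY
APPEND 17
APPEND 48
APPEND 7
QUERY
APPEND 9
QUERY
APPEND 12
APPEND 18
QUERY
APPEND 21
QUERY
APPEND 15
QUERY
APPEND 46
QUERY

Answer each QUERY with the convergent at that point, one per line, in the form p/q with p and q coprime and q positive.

133/33
76531/18989
46060615/11428637
265495073999/65875082780
2427271124782/602258580041
531496745409676/131875863358937
11190824402174579/2776686108580949
168393862778028361/41782167492073172
7757308512191479185/1924756390743946861

APPEND 4: p_0 = 4·1 + 0 = 4, q_0 = 4·0 + 1 = 1 → 4/1
APPEND 33: p_1 = 33·4 + 1 = 133, q_1 = 33·1 + 0 = 33 → 133/33
APPEND 41: p_2 = 41·133 + 4 = 5457, q_2 = 41·33 + 1 = 1354 → 5457/1354
APPEND 14: p_3 = 14·5457 + 133 = 76531, q_3 = 14·1354 + 33 = 18989 → 76531/18989
APPEND 50: p_4 = 50·76531 + 5457 = 3832007, q_4 = 50·18989 + 1354 = 950804 → 3832007/950804
APPEND 12: p_5 = 12·3832007 + 76531 = 46060615, q_5 = 12·950804 + 18989 = 11428637 → 46060615/11428637
APPEND 17: p_6 = 17·46060615 + 3832007 = 786862462, q_6 = 17·11428637 + 950804 = 195237633 → 786862462/195237633
APPEND 48: p_7 = 48·786862462 + 46060615 = 37815458791, q_7 = 48·195237633 + 11428637 = 9382835021 → 37815458791/9382835021
APPEND 7: p_8 = 7·37815458791 + 786862462 = 265495073999, q_8 = 7·9382835021 + 195237633 = 65875082780 → 265495073999/65875082780
APPEND 9: p_9 = 9·265495073999 + 37815458791 = 2427271124782, q_9 = 9·65875082780 + 9382835021 = 602258580041 → 2427271124782/602258580041
APPEND 12: p_10 = 12·2427271124782 + 265495073999 = 29392748571383, q_10 = 12·602258580041 + 65875082780 = 7292978043272 → 29392748571383/7292978043272
APPEND 18: p_11 = 18·29392748571383 + 2427271124782 = 531496745409676, q_11 = 18·7292978043272 + 602258580041 = 131875863358937 → 531496745409676/131875863358937
APPEND 21: p_12 = 21·531496745409676 + 29392748571383 = 11190824402174579, q_12 = 21·131875863358937 + 7292978043272 = 2776686108580949 → 11190824402174579/2776686108580949
APPEND 15: p_13 = 15·11190824402174579 + 531496745409676 = 168393862778028361, q_13 = 15·2776686108580949 + 131875863358937 = 41782167492073172 → 168393862778028361/41782167492073172
APPEND 46: p_14 = 46·168393862778028361 + 11190824402174579 = 7757308512191479185, q_14 = 46·41782167492073172 + 2776686108580949 = 1924756390743946861 → 7757308512191479185/1924756390743946861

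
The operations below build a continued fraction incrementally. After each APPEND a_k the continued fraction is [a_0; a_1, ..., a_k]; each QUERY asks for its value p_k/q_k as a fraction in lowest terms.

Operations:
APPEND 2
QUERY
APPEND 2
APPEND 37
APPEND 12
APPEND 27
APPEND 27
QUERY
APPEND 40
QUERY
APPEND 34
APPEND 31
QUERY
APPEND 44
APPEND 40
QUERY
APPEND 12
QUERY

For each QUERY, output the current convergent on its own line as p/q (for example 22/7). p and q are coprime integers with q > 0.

APPEND 2: p_0 = 2·1 + 0 = 2, q_0 = 2·0 + 1 = 1 → 2/1
APPEND 2: p_1 = 2·2 + 1 = 5, q_1 = 2·1 + 0 = 2 → 5/2
APPEND 37: p_2 = 37·5 + 2 = 187, q_2 = 37·2 + 1 = 75 → 187/75
APPEND 12: p_3 = 12·187 + 5 = 2249, q_3 = 12·75 + 2 = 902 → 2249/902
APPEND 27: p_4 = 27·2249 + 187 = 60910, q_4 = 27·902 + 75 = 24429 → 60910/24429
APPEND 27: p_5 = 27·60910 + 2249 = 1646819, q_5 = 27·24429 + 902 = 660485 → 1646819/660485
APPEND 40: p_6 = 40·1646819 + 60910 = 65933670, q_6 = 40·660485 + 24429 = 26443829 → 65933670/26443829
APPEND 34: p_7 = 34·65933670 + 1646819 = 2243391599, q_7 = 34·26443829 + 660485 = 899750671 → 2243391599/899750671
APPEND 31: p_8 = 31·2243391599 + 65933670 = 69611073239, q_8 = 31·899750671 + 26443829 = 27918714630 → 69611073239/27918714630
APPEND 44: p_9 = 44·69611073239 + 2243391599 = 3065130614115, q_9 = 44·27918714630 + 899750671 = 1229323194391 → 3065130614115/1229323194391
APPEND 40: p_10 = 40·3065130614115 + 69611073239 = 122674835637839, q_10 = 40·1229323194391 + 27918714630 = 49200846490270 → 122674835637839/49200846490270
APPEND 12: p_11 = 12·122674835637839 + 3065130614115 = 1475163158268183, q_11 = 12·49200846490270 + 1229323194391 = 591639481077631 → 1475163158268183/591639481077631

2/1
1646819/660485
65933670/26443829
69611073239/27918714630
122674835637839/49200846490270
1475163158268183/591639481077631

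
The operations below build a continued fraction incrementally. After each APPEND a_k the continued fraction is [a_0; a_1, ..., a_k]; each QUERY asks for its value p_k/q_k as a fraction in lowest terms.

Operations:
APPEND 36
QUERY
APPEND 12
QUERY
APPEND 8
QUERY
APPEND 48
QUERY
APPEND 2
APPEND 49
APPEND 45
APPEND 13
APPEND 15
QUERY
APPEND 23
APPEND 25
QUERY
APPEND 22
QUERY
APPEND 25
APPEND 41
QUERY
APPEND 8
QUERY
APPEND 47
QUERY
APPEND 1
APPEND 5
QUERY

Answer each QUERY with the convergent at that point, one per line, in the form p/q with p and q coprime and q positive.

36/1
433/12
3500/97
168433/4668
148904364181/4126777843
86015823663756/2383866968543
1895782797374615/52540262915574
1948599798876568986/54004048297089187
15636278976770581019/433348276816571389
736853711707093876879/20421373058675944470
4499303665126416166369/124694979736138523765

APPEND 36: p_0 = 36·1 + 0 = 36, q_0 = 36·0 + 1 = 1 → 36/1
APPEND 12: p_1 = 12·36 + 1 = 433, q_1 = 12·1 + 0 = 12 → 433/12
APPEND 8: p_2 = 8·433 + 36 = 3500, q_2 = 8·12 + 1 = 97 → 3500/97
APPEND 48: p_3 = 48·3500 + 433 = 168433, q_3 = 48·97 + 12 = 4668 → 168433/4668
APPEND 2: p_4 = 2·168433 + 3500 = 340366, q_4 = 2·4668 + 97 = 9433 → 340366/9433
APPEND 49: p_5 = 49·340366 + 168433 = 16846367, q_5 = 49·9433 + 4668 = 466885 → 16846367/466885
APPEND 45: p_6 = 45·16846367 + 340366 = 758426881, q_6 = 45·466885 + 9433 = 21019258 → 758426881/21019258
APPEND 13: p_7 = 13·758426881 + 16846367 = 9876395820, q_7 = 13·21019258 + 466885 = 273717239 → 9876395820/273717239
APPEND 15: p_8 = 15·9876395820 + 758426881 = 148904364181, q_8 = 15·273717239 + 21019258 = 4126777843 → 148904364181/4126777843
APPEND 23: p_9 = 23·148904364181 + 9876395820 = 3434676771983, q_9 = 23·4126777843 + 273717239 = 95189607628 → 3434676771983/95189607628
APPEND 25: p_10 = 25·3434676771983 + 148904364181 = 86015823663756, q_10 = 25·95189607628 + 4126777843 = 2383866968543 → 86015823663756/2383866968543
APPEND 22: p_11 = 22·86015823663756 + 3434676771983 = 1895782797374615, q_11 = 22·2383866968543 + 95189607628 = 52540262915574 → 1895782797374615/52540262915574
APPEND 25: p_12 = 25·1895782797374615 + 86015823663756 = 47480585758029131, q_12 = 25·52540262915574 + 2383866968543 = 1315890439857893 → 47480585758029131/1315890439857893
APPEND 41: p_13 = 41·47480585758029131 + 1895782797374615 = 1948599798876568986, q_13 = 41·1315890439857893 + 52540262915574 = 54004048297089187 → 1948599798876568986/54004048297089187
APPEND 8: p_14 = 8·1948599798876568986 + 47480585758029131 = 15636278976770581019, q_14 = 8·54004048297089187 + 1315890439857893 = 433348276816571389 → 15636278976770581019/433348276816571389
APPEND 47: p_15 = 47·15636278976770581019 + 1948599798876568986 = 736853711707093876879, q_15 = 47·433348276816571389 + 54004048297089187 = 20421373058675944470 → 736853711707093876879/20421373058675944470
APPEND 1: p_16 = 1·736853711707093876879 + 15636278976770581019 = 752489990683864457898, q_16 = 1·20421373058675944470 + 433348276816571389 = 20854721335492515859 → 752489990683864457898/20854721335492515859
APPEND 5: p_17 = 5·752489990683864457898 + 736853711707093876879 = 4499303665126416166369, q_17 = 5·20854721335492515859 + 20421373058675944470 = 124694979736138523765 → 4499303665126416166369/124694979736138523765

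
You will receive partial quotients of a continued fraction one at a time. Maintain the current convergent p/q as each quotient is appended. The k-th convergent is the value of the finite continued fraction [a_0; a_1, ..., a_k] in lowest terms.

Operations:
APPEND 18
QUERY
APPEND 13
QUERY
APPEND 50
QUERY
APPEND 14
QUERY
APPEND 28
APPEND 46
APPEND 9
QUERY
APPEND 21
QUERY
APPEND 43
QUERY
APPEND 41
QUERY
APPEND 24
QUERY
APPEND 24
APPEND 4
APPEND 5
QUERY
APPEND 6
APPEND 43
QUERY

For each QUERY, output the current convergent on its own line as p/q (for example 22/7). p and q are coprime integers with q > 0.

18/1
235/13
11768/651
164987/9127
1923517543/106408048
40607077974/2246363657
1748027870425/96700045299
71709749765399/3966948220916
1722782022240001/95303457347283
878401954065233888/48592765702406283
234704163994618269791/12983719352612742242

APPEND 18: p_0 = 18·1 + 0 = 18, q_0 = 18·0 + 1 = 1 → 18/1
APPEND 13: p_1 = 13·18 + 1 = 235, q_1 = 13·1 + 0 = 13 → 235/13
APPEND 50: p_2 = 50·235 + 18 = 11768, q_2 = 50·13 + 1 = 651 → 11768/651
APPEND 14: p_3 = 14·11768 + 235 = 164987, q_3 = 14·651 + 13 = 9127 → 164987/9127
APPEND 28: p_4 = 28·164987 + 11768 = 4631404, q_4 = 28·9127 + 651 = 256207 → 4631404/256207
APPEND 46: p_5 = 46·4631404 + 164987 = 213209571, q_5 = 46·256207 + 9127 = 11794649 → 213209571/11794649
APPEND 9: p_6 = 9·213209571 + 4631404 = 1923517543, q_6 = 9·11794649 + 256207 = 106408048 → 1923517543/106408048
APPEND 21: p_7 = 21·1923517543 + 213209571 = 40607077974, q_7 = 21·106408048 + 11794649 = 2246363657 → 40607077974/2246363657
APPEND 43: p_8 = 43·40607077974 + 1923517543 = 1748027870425, q_8 = 43·2246363657 + 106408048 = 96700045299 → 1748027870425/96700045299
APPEND 41: p_9 = 41·1748027870425 + 40607077974 = 71709749765399, q_9 = 41·96700045299 + 2246363657 = 3966948220916 → 71709749765399/3966948220916
APPEND 24: p_10 = 24·71709749765399 + 1748027870425 = 1722782022240001, q_10 = 24·3966948220916 + 96700045299 = 95303457347283 → 1722782022240001/95303457347283
APPEND 24: p_11 = 24·1722782022240001 + 71709749765399 = 41418478283525423, q_11 = 24·95303457347283 + 3966948220916 = 2291249924555708 → 41418478283525423/2291249924555708
APPEND 4: p_12 = 4·41418478283525423 + 1722782022240001 = 167396695156341693, q_12 = 4·2291249924555708 + 95303457347283 = 9260303155570115 → 167396695156341693/9260303155570115
APPEND 5: p_13 = 5·167396695156341693 + 41418478283525423 = 878401954065233888, q_13 = 5·9260303155570115 + 2291249924555708 = 48592765702406283 → 878401954065233888/48592765702406283
APPEND 6: p_14 = 6·878401954065233888 + 167396695156341693 = 5437808419547745021, q_14 = 6·48592765702406283 + 9260303155570115 = 300816897370007813 → 5437808419547745021/300816897370007813
APPEND 43: p_15 = 43·5437808419547745021 + 878401954065233888 = 234704163994618269791, q_15 = 43·300816897370007813 + 48592765702406283 = 12983719352612742242 → 234704163994618269791/12983719352612742242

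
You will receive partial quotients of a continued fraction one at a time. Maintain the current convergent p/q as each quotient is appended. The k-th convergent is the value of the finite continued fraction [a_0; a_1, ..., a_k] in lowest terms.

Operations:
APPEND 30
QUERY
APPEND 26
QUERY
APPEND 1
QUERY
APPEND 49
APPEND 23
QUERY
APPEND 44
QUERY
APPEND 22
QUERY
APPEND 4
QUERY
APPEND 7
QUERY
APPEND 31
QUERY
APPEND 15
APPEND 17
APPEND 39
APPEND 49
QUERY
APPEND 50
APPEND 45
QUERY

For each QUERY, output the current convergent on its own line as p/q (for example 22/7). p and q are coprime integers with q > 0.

APPEND 30: p_0 = 30·1 + 0 = 30, q_0 = 30·0 + 1 = 1 → 30/1
APPEND 26: p_1 = 26·30 + 1 = 781, q_1 = 26·1 + 0 = 26 → 781/26
APPEND 1: p_2 = 1·781 + 30 = 811, q_2 = 1·26 + 1 = 27 → 811/27
APPEND 49: p_3 = 49·811 + 781 = 40520, q_3 = 49·27 + 26 = 1349 → 40520/1349
APPEND 23: p_4 = 23·40520 + 811 = 932771, q_4 = 23·1349 + 27 = 31054 → 932771/31054
APPEND 44: p_5 = 44·932771 + 40520 = 41082444, q_5 = 44·31054 + 1349 = 1367725 → 41082444/1367725
APPEND 22: p_6 = 22·41082444 + 932771 = 904746539, q_6 = 22·1367725 + 31054 = 30121004 → 904746539/30121004
APPEND 4: p_7 = 4·904746539 + 41082444 = 3660068600, q_7 = 4·30121004 + 1367725 = 121851741 → 3660068600/121851741
APPEND 7: p_8 = 7·3660068600 + 904746539 = 26525226739, q_8 = 7·121851741 + 30121004 = 883083191 → 26525226739/883083191
APPEND 31: p_9 = 31·26525226739 + 3660068600 = 825942097509, q_9 = 31·883083191 + 121851741 = 27497430662 → 825942097509/27497430662
APPEND 15: p_10 = 15·825942097509 + 26525226739 = 12415656689374, q_10 = 15·27497430662 + 883083191 = 413344543121 → 12415656689374/413344543121
APPEND 17: p_11 = 17·12415656689374 + 825942097509 = 211892105816867, q_11 = 17·413344543121 + 27497430662 = 7054354663719 → 211892105816867/7054354663719
APPEND 39: p_12 = 39·211892105816867 + 12415656689374 = 8276207783547187, q_12 = 39·7054354663719 + 413344543121 = 275533176428162 → 8276207783547187/275533176428162
APPEND 49: p_13 = 49·8276207783547187 + 211892105816867 = 405746073499629030, q_13 = 49·275533176428162 + 7054354663719 = 13508179999643657 → 405746073499629030/13508179999643657
APPEND 50: p_14 = 50·405746073499629030 + 8276207783547187 = 20295579882764998687, q_14 = 50·13508179999643657 + 275533176428162 = 675684533158611012 → 20295579882764998687/675684533158611012
APPEND 45: p_15 = 45·20295579882764998687 + 405746073499629030 = 913706840797924569945, q_15 = 45·675684533158611012 + 13508179999643657 = 30419312172137139197 → 913706840797924569945/30419312172137139197

30/1
781/26
811/27
932771/31054
41082444/1367725
904746539/30121004
3660068600/121851741
26525226739/883083191
825942097509/27497430662
405746073499629030/13508179999643657
913706840797924569945/30419312172137139197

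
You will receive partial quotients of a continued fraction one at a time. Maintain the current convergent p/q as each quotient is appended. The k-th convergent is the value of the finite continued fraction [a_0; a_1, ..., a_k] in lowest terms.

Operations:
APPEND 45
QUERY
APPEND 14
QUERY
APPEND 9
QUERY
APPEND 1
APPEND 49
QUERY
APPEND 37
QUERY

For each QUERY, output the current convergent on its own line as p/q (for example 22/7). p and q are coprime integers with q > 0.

APPEND 45: p_0 = 45·1 + 0 = 45, q_0 = 45·0 + 1 = 1 → 45/1
APPEND 14: p_1 = 14·45 + 1 = 631, q_1 = 14·1 + 0 = 14 → 631/14
APPEND 9: p_2 = 9·631 + 45 = 5724, q_2 = 9·14 + 1 = 127 → 5724/127
APPEND 1: p_3 = 1·5724 + 631 = 6355, q_3 = 1·127 + 14 = 141 → 6355/141
APPEND 49: p_4 = 49·6355 + 5724 = 317119, q_4 = 49·141 + 127 = 7036 → 317119/7036
APPEND 37: p_5 = 37·317119 + 6355 = 11739758, q_5 = 37·7036 + 141 = 260473 → 11739758/260473

45/1
631/14
5724/127
317119/7036
11739758/260473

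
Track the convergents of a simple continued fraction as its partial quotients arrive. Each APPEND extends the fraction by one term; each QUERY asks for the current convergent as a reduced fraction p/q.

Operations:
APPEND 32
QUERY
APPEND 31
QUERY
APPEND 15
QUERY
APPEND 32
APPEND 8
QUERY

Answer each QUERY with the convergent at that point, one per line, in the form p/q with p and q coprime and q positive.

32/1
993/31
14927/466
3844183/120010

APPEND 32: p_0 = 32·1 + 0 = 32, q_0 = 32·0 + 1 = 1 → 32/1
APPEND 31: p_1 = 31·32 + 1 = 993, q_1 = 31·1 + 0 = 31 → 993/31
APPEND 15: p_2 = 15·993 + 32 = 14927, q_2 = 15·31 + 1 = 466 → 14927/466
APPEND 32: p_3 = 32·14927 + 993 = 478657, q_3 = 32·466 + 31 = 14943 → 478657/14943
APPEND 8: p_4 = 8·478657 + 14927 = 3844183, q_4 = 8·14943 + 466 = 120010 → 3844183/120010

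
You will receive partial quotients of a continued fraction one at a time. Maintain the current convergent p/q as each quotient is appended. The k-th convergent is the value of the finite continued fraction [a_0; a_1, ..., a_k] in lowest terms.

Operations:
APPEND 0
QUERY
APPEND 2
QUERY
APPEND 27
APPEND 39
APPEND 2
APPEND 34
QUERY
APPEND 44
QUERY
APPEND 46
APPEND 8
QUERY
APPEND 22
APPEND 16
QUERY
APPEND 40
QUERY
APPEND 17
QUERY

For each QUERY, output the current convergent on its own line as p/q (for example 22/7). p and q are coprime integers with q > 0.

0/1
1/2
73644/150013
3242471/6604921
1197060951/2438415953
424950152663/865624453473
17024490674752/34678927266265
289841291623447/590407387979978

APPEND 0: p_0 = 0·1 + 0 = 0, q_0 = 0·0 + 1 = 1 → 0/1
APPEND 2: p_1 = 2·0 + 1 = 1, q_1 = 2·1 + 0 = 2 → 1/2
APPEND 27: p_2 = 27·1 + 0 = 27, q_2 = 27·2 + 1 = 55 → 27/55
APPEND 39: p_3 = 39·27 + 1 = 1054, q_3 = 39·55 + 2 = 2147 → 1054/2147
APPEND 2: p_4 = 2·1054 + 27 = 2135, q_4 = 2·2147 + 55 = 4349 → 2135/4349
APPEND 34: p_5 = 34·2135 + 1054 = 73644, q_5 = 34·4349 + 2147 = 150013 → 73644/150013
APPEND 44: p_6 = 44·73644 + 2135 = 3242471, q_6 = 44·150013 + 4349 = 6604921 → 3242471/6604921
APPEND 46: p_7 = 46·3242471 + 73644 = 149227310, q_7 = 46·6604921 + 150013 = 303976379 → 149227310/303976379
APPEND 8: p_8 = 8·149227310 + 3242471 = 1197060951, q_8 = 8·303976379 + 6604921 = 2438415953 → 1197060951/2438415953
APPEND 22: p_9 = 22·1197060951 + 149227310 = 26484568232, q_9 = 22·2438415953 + 303976379 = 53949127345 → 26484568232/53949127345
APPEND 16: p_10 = 16·26484568232 + 1197060951 = 424950152663, q_10 = 16·53949127345 + 2438415953 = 865624453473 → 424950152663/865624453473
APPEND 40: p_11 = 40·424950152663 + 26484568232 = 17024490674752, q_11 = 40·865624453473 + 53949127345 = 34678927266265 → 17024490674752/34678927266265
APPEND 17: p_12 = 17·17024490674752 + 424950152663 = 289841291623447, q_12 = 17·34678927266265 + 865624453473 = 590407387979978 → 289841291623447/590407387979978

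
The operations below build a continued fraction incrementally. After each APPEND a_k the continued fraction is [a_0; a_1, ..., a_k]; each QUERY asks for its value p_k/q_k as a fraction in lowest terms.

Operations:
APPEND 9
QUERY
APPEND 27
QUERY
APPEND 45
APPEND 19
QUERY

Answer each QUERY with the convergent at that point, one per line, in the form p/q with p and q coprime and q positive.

9/1
244/27
209035/23131

APPEND 9: p_0 = 9·1 + 0 = 9, q_0 = 9·0 + 1 = 1 → 9/1
APPEND 27: p_1 = 27·9 + 1 = 244, q_1 = 27·1 + 0 = 27 → 244/27
APPEND 45: p_2 = 45·244 + 9 = 10989, q_2 = 45·27 + 1 = 1216 → 10989/1216
APPEND 19: p_3 = 19·10989 + 244 = 209035, q_3 = 19·1216 + 27 = 23131 → 209035/23131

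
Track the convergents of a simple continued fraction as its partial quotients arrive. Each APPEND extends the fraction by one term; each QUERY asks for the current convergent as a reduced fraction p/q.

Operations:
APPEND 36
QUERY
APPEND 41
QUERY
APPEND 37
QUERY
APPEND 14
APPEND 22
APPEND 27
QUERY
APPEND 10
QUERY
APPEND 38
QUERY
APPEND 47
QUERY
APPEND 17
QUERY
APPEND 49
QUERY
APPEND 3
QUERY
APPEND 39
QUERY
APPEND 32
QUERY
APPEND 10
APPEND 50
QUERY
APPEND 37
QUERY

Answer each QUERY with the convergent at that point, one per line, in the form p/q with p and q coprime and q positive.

APPEND 36: p_0 = 36·1 + 0 = 36, q_0 = 36·0 + 1 = 1 → 36/1
APPEND 41: p_1 = 41·36 + 1 = 1477, q_1 = 41·1 + 0 = 41 → 1477/41
APPEND 37: p_2 = 37·1477 + 36 = 54685, q_2 = 37·41 + 1 = 1518 → 54685/1518
APPEND 14: p_3 = 14·54685 + 1477 = 767067, q_3 = 14·1518 + 41 = 21293 → 767067/21293
APPEND 22: p_4 = 22·767067 + 54685 = 16930159, q_4 = 22·21293 + 1518 = 469964 → 16930159/469964
APPEND 27: p_5 = 27·16930159 + 767067 = 457881360, q_5 = 27·469964 + 21293 = 12710321 → 457881360/12710321
APPEND 10: p_6 = 10·457881360 + 16930159 = 4595743759, q_6 = 10·12710321 + 469964 = 127573174 → 4595743759/127573174
APPEND 38: p_7 = 38·4595743759 + 457881360 = 175096144202, q_7 = 38·127573174 + 12710321 = 4860490933 → 175096144202/4860490933
APPEND 47: p_8 = 47·175096144202 + 4595743759 = 8234114521253, q_8 = 47·4860490933 + 127573174 = 228570647025 → 8234114521253/228570647025
APPEND 17: p_9 = 17·8234114521253 + 175096144202 = 140155043005503, q_9 = 17·228570647025 + 4860490933 = 3890561490358 → 140155043005503/3890561490358
APPEND 49: p_10 = 49·140155043005503 + 8234114521253 = 6875831221790900, q_10 = 49·3890561490358 + 228570647025 = 190866083674567 → 6875831221790900/190866083674567
APPEND 3: p_11 = 3·6875831221790900 + 140155043005503 = 20767648708378203, q_11 = 3·190866083674567 + 3890561490358 = 576488812514059 → 20767648708378203/576488812514059
APPEND 39: p_12 = 39·20767648708378203 + 6875831221790900 = 816814130848540817, q_12 = 39·576488812514059 + 190866083674567 = 22673929771722868 → 816814130848540817/22673929771722868
APPEND 32: p_13 = 32·816814130848540817 + 20767648708378203 = 26158819835861684347, q_13 = 32·22673929771722868 + 576488812514059 = 726142241507645835 → 26158819835861684347/726142241507645835
APPEND 10: p_14 = 10·26158819835861684347 + 816814130848540817 = 262405012489465384287, q_14 = 10·726142241507645835 + 22673929771722868 = 7284096344848181218 → 262405012489465384287/7284096344848181218
APPEND 50: p_15 = 50·262405012489465384287 + 26158819835861684347 = 13146409444309130898697, q_15 = 50·7284096344848181218 + 726142241507645835 = 364930959483916706735 → 13146409444309130898697/364930959483916706735
APPEND 37: p_16 = 37·13146409444309130898697 + 262405012489465384287 = 486679554451927308636076, q_16 = 37·364930959483916706735 + 7284096344848181218 = 13509729597249766330413 → 486679554451927308636076/13509729597249766330413

36/1
1477/41
54685/1518
457881360/12710321
4595743759/127573174
175096144202/4860490933
8234114521253/228570647025
140155043005503/3890561490358
6875831221790900/190866083674567
20767648708378203/576488812514059
816814130848540817/22673929771722868
26158819835861684347/726142241507645835
13146409444309130898697/364930959483916706735
486679554451927308636076/13509729597249766330413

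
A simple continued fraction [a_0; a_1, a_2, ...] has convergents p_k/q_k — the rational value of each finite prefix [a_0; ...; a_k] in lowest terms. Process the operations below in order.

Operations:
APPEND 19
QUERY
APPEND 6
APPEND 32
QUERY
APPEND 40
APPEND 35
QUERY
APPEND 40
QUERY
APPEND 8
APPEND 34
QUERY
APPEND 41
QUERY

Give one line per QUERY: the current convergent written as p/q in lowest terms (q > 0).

APPEND 19: p_0 = 19·1 + 0 = 19, q_0 = 19·0 + 1 = 1 → 19/1
APPEND 6: p_1 = 6·19 + 1 = 115, q_1 = 6·1 + 0 = 6 → 115/6
APPEND 32: p_2 = 32·115 + 19 = 3699, q_2 = 32·6 + 1 = 193 → 3699/193
APPEND 40: p_3 = 40·3699 + 115 = 148075, q_3 = 40·193 + 6 = 7726 → 148075/7726
APPEND 35: p_4 = 35·148075 + 3699 = 5186324, q_4 = 35·7726 + 193 = 270603 → 5186324/270603
APPEND 40: p_5 = 40·5186324 + 148075 = 207601035, q_5 = 40·270603 + 7726 = 10831846 → 207601035/10831846
APPEND 8: p_6 = 8·207601035 + 5186324 = 1665994604, q_6 = 8·10831846 + 270603 = 86925371 → 1665994604/86925371
APPEND 34: p_7 = 34·1665994604 + 207601035 = 56851417571, q_7 = 34·86925371 + 10831846 = 2966294460 → 56851417571/2966294460
APPEND 41: p_8 = 41·56851417571 + 1665994604 = 2332574115015, q_8 = 41·2966294460 + 86925371 = 121704998231 → 2332574115015/121704998231

19/1
3699/193
5186324/270603
207601035/10831846
56851417571/2966294460
2332574115015/121704998231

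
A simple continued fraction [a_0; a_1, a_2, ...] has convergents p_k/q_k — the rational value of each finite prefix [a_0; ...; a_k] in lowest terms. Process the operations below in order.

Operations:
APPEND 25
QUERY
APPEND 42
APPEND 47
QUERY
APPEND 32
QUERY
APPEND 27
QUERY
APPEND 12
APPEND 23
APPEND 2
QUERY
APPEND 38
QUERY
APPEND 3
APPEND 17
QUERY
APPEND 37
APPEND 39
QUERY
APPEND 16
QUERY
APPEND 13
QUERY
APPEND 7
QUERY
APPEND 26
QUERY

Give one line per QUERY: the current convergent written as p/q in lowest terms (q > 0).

25/1
49422/1975
1582555/63242
42778407/1709509
24286958447/970554468
934790438490/37356058343
49021981095079/1959014459792
70898058373976839/2833225390390031
1136185575942421264/45404202819982297
14841310545625453271/593087862050159892
105025359395320594161/4197019237171101541
2745500654823960901457/109715588028498799958

APPEND 25: p_0 = 25·1 + 0 = 25, q_0 = 25·0 + 1 = 1 → 25/1
APPEND 42: p_1 = 42·25 + 1 = 1051, q_1 = 42·1 + 0 = 42 → 1051/42
APPEND 47: p_2 = 47·1051 + 25 = 49422, q_2 = 47·42 + 1 = 1975 → 49422/1975
APPEND 32: p_3 = 32·49422 + 1051 = 1582555, q_3 = 32·1975 + 42 = 63242 → 1582555/63242
APPEND 27: p_4 = 27·1582555 + 49422 = 42778407, q_4 = 27·63242 + 1975 = 1709509 → 42778407/1709509
APPEND 12: p_5 = 12·42778407 + 1582555 = 514923439, q_5 = 12·1709509 + 63242 = 20577350 → 514923439/20577350
APPEND 23: p_6 = 23·514923439 + 42778407 = 11886017504, q_6 = 23·20577350 + 1709509 = 474988559 → 11886017504/474988559
APPEND 2: p_7 = 2·11886017504 + 514923439 = 24286958447, q_7 = 2·474988559 + 20577350 = 970554468 → 24286958447/970554468
APPEND 38: p_8 = 38·24286958447 + 11886017504 = 934790438490, q_8 = 38·970554468 + 474988559 = 37356058343 → 934790438490/37356058343
APPEND 3: p_9 = 3·934790438490 + 24286958447 = 2828658273917, q_9 = 3·37356058343 + 970554468 = 113038729497 → 2828658273917/113038729497
APPEND 17: p_10 = 17·2828658273917 + 934790438490 = 49021981095079, q_10 = 17·113038729497 + 37356058343 = 1959014459792 → 49021981095079/1959014459792
APPEND 37: p_11 = 37·49021981095079 + 2828658273917 = 1816641958791840, q_11 = 37·1959014459792 + 113038729497 = 72596573741801 → 1816641958791840/72596573741801
APPEND 39: p_12 = 39·1816641958791840 + 49021981095079 = 70898058373976839, q_12 = 39·72596573741801 + 1959014459792 = 2833225390390031 → 70898058373976839/2833225390390031
APPEND 16: p_13 = 16·70898058373976839 + 1816641958791840 = 1136185575942421264, q_13 = 16·2833225390390031 + 72596573741801 = 45404202819982297 → 1136185575942421264/45404202819982297
APPEND 13: p_14 = 13·1136185575942421264 + 70898058373976839 = 14841310545625453271, q_14 = 13·45404202819982297 + 2833225390390031 = 593087862050159892 → 14841310545625453271/593087862050159892
APPEND 7: p_15 = 7·14841310545625453271 + 1136185575942421264 = 105025359395320594161, q_15 = 7·593087862050159892 + 45404202819982297 = 4197019237171101541 → 105025359395320594161/4197019237171101541
APPEND 26: p_16 = 26·105025359395320594161 + 14841310545625453271 = 2745500654823960901457, q_16 = 26·4197019237171101541 + 593087862050159892 = 109715588028498799958 → 2745500654823960901457/109715588028498799958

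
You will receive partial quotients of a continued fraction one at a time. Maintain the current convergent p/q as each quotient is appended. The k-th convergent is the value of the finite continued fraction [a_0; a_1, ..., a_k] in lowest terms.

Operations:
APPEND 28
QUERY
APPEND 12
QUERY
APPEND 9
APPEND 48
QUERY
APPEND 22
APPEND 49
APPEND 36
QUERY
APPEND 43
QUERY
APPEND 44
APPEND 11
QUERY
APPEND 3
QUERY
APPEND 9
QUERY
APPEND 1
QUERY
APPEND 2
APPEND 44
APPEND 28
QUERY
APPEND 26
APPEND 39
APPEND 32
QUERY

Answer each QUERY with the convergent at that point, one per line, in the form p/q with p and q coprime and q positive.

APPEND 28: p_0 = 28·1 + 0 = 28, q_0 = 28·0 + 1 = 1 → 28/1
APPEND 12: p_1 = 12·28 + 1 = 337, q_1 = 12·1 + 0 = 12 → 337/12
APPEND 9: p_2 = 9·337 + 28 = 3061, q_2 = 9·12 + 1 = 109 → 3061/109
APPEND 48: p_3 = 48·3061 + 337 = 147265, q_3 = 48·109 + 12 = 5244 → 147265/5244
APPEND 22: p_4 = 22·147265 + 3061 = 3242891, q_4 = 22·5244 + 109 = 115477 → 3242891/115477
APPEND 49: p_5 = 49·3242891 + 147265 = 159048924, q_5 = 49·115477 + 5244 = 5663617 → 159048924/5663617
APPEND 36: p_6 = 36·159048924 + 3242891 = 5729004155, q_6 = 36·5663617 + 115477 = 204005689 → 5729004155/204005689
APPEND 43: p_7 = 43·5729004155 + 159048924 = 246506227589, q_7 = 43·204005689 + 5663617 = 8777908244 → 246506227589/8777908244
APPEND 44: p_8 = 44·246506227589 + 5729004155 = 10852003018071, q_8 = 44·8777908244 + 204005689 = 386431968425 → 10852003018071/386431968425
APPEND 11: p_9 = 11·10852003018071 + 246506227589 = 119618539426370, q_9 = 11·386431968425 + 8777908244 = 4259529560919 → 119618539426370/4259529560919
APPEND 3: p_10 = 3·119618539426370 + 10852003018071 = 369707621297181, q_10 = 3·4259529560919 + 386431968425 = 13165020651182 → 369707621297181/13165020651182
APPEND 9: p_11 = 9·369707621297181 + 119618539426370 = 3446987131100999, q_11 = 9·13165020651182 + 4259529560919 = 122744715421557 → 3446987131100999/122744715421557
APPEND 1: p_12 = 1·3446987131100999 + 369707621297181 = 3816694752398180, q_12 = 1·122744715421557 + 13165020651182 = 135909736072739 → 3816694752398180/135909736072739
APPEND 2: p_13 = 2·3816694752398180 + 3446987131100999 = 11080376635897359, q_13 = 2·135909736072739 + 122744715421557 = 394564187567035 → 11080376635897359/394564187567035
APPEND 44: p_14 = 44·11080376635897359 + 3816694752398180 = 491353266731881976, q_14 = 44·394564187567035 + 135909736072739 = 17496733989022279 → 491353266731881976/17496733989022279
APPEND 28: p_15 = 28·491353266731881976 + 11080376635897359 = 13768971845128592687, q_15 = 28·17496733989022279 + 394564187567035 = 490303115880190847 → 13768971845128592687/490303115880190847
APPEND 26: p_16 = 26·13768971845128592687 + 491353266731881976 = 358484621240075291838, q_16 = 26·490303115880190847 + 17496733989022279 = 12765377746873984301 → 358484621240075291838/12765377746873984301
APPEND 39: p_17 = 39·358484621240075291838 + 13768971845128592687 = 13994669200208064974369, q_17 = 39·12765377746873984301 + 490303115880190847 = 498340035243965578586 → 13994669200208064974369/498340035243965578586
APPEND 32: p_18 = 32·13994669200208064974369 + 358484621240075291838 = 448187899027898154471646, q_18 = 32·498340035243965578586 + 12765377746873984301 = 15959646505553772499053 → 448187899027898154471646/15959646505553772499053

28/1
337/12
147265/5244
5729004155/204005689
246506227589/8777908244
119618539426370/4259529560919
369707621297181/13165020651182
3446987131100999/122744715421557
3816694752398180/135909736072739
13768971845128592687/490303115880190847
448187899027898154471646/15959646505553772499053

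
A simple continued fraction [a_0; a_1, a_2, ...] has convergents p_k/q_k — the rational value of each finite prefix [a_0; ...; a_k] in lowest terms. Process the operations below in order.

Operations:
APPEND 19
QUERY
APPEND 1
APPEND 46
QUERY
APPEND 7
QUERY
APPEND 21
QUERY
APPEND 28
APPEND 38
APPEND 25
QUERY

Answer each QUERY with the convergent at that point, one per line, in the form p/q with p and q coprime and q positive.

APPEND 19: p_0 = 19·1 + 0 = 19, q_0 = 19·0 + 1 = 1 → 19/1
APPEND 1: p_1 = 1·19 + 1 = 20, q_1 = 1·1 + 0 = 1 → 20/1
APPEND 46: p_2 = 46·20 + 19 = 939, q_2 = 46·1 + 1 = 47 → 939/47
APPEND 7: p_3 = 7·939 + 20 = 6593, q_3 = 7·47 + 1 = 330 → 6593/330
APPEND 21: p_4 = 21·6593 + 939 = 139392, q_4 = 21·330 + 47 = 6977 → 139392/6977
APPEND 28: p_5 = 28·139392 + 6593 = 3909569, q_5 = 28·6977 + 330 = 195686 → 3909569/195686
APPEND 38: p_6 = 38·3909569 + 139392 = 148703014, q_6 = 38·195686 + 6977 = 7443045 → 148703014/7443045
APPEND 25: p_7 = 25·148703014 + 3909569 = 3721484919, q_7 = 25·7443045 + 195686 = 186271811 → 3721484919/186271811

19/1
939/47
6593/330
139392/6977
3721484919/186271811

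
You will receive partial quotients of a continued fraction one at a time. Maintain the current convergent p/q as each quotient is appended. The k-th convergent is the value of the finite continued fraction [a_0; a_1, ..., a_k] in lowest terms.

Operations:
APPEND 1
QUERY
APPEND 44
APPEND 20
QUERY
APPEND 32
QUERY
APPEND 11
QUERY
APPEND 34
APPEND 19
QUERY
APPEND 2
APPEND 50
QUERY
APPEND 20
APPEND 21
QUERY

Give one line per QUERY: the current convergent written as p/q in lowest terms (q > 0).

APPEND 1: p_0 = 1·1 + 0 = 1, q_0 = 1·0 + 1 = 1 → 1/1
APPEND 44: p_1 = 44·1 + 1 = 45, q_1 = 44·1 + 0 = 44 → 45/44
APPEND 20: p_2 = 20·45 + 1 = 901, q_2 = 20·44 + 1 = 881 → 901/881
APPEND 32: p_3 = 32·901 + 45 = 28877, q_3 = 32·881 + 44 = 28236 → 28877/28236
APPEND 11: p_4 = 11·28877 + 901 = 318548, q_4 = 11·28236 + 881 = 311477 → 318548/311477
APPEND 34: p_5 = 34·318548 + 28877 = 10859509, q_5 = 34·311477 + 28236 = 10618454 → 10859509/10618454
APPEND 19: p_6 = 19·10859509 + 318548 = 206649219, q_6 = 19·10618454 + 311477 = 202062103 → 206649219/202062103
APPEND 2: p_7 = 2·206649219 + 10859509 = 424157947, q_7 = 2·202062103 + 10618454 = 414742660 → 424157947/414742660
APPEND 50: p_8 = 50·424157947 + 206649219 = 21414546569, q_8 = 50·414742660 + 202062103 = 20939195103 → 21414546569/20939195103
APPEND 20: p_9 = 20·21414546569 + 424157947 = 428715089327, q_9 = 20·20939195103 + 414742660 = 419198644720 → 428715089327/419198644720
APPEND 21: p_10 = 21·428715089327 + 21414546569 = 9024431422436, q_10 = 21·419198644720 + 20939195103 = 8824110734223 → 9024431422436/8824110734223

1/1
901/881
28877/28236
318548/311477
206649219/202062103
21414546569/20939195103
9024431422436/8824110734223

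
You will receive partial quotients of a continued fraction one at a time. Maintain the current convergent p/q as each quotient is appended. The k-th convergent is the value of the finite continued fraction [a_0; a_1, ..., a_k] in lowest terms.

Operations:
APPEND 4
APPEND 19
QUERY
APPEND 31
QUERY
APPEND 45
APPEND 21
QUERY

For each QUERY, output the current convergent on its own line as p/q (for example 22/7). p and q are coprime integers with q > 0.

77/19
2391/590
2263503/558539

APPEND 4: p_0 = 4·1 + 0 = 4, q_0 = 4·0 + 1 = 1 → 4/1
APPEND 19: p_1 = 19·4 + 1 = 77, q_1 = 19·1 + 0 = 19 → 77/19
APPEND 31: p_2 = 31·77 + 4 = 2391, q_2 = 31·19 + 1 = 590 → 2391/590
APPEND 45: p_3 = 45·2391 + 77 = 107672, q_3 = 45·590 + 19 = 26569 → 107672/26569
APPEND 21: p_4 = 21·107672 + 2391 = 2263503, q_4 = 21·26569 + 590 = 558539 → 2263503/558539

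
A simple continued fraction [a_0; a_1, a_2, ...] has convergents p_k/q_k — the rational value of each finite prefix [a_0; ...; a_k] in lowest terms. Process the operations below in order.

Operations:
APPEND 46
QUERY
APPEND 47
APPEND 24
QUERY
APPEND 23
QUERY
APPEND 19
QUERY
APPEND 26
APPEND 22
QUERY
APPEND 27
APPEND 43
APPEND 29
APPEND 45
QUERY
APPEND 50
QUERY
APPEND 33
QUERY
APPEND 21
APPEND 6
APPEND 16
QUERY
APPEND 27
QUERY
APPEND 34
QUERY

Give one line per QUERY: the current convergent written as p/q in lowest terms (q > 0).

APPEND 46: p_0 = 46·1 + 0 = 46, q_0 = 46·0 + 1 = 1 → 46/1
APPEND 47: p_1 = 47·46 + 1 = 2163, q_1 = 47·1 + 0 = 47 → 2163/47
APPEND 24: p_2 = 24·2163 + 46 = 51958, q_2 = 24·47 + 1 = 1129 → 51958/1129
APPEND 23: p_3 = 23·51958 + 2163 = 1197197, q_3 = 23·1129 + 47 = 26014 → 1197197/26014
APPEND 19: p_4 = 19·1197197 + 51958 = 22798701, q_4 = 19·26014 + 1129 = 495395 → 22798701/495395
APPEND 26: p_5 = 26·22798701 + 1197197 = 593963423, q_5 = 26·495395 + 26014 = 12906284 → 593963423/12906284
APPEND 22: p_6 = 22·593963423 + 22798701 = 13089994007, q_6 = 22·12906284 + 495395 = 284433643 → 13089994007/284433643
APPEND 27: p_7 = 27·13089994007 + 593963423 = 354023801612, q_7 = 27·284433643 + 12906284 = 7692614645 → 354023801612/7692614645
APPEND 43: p_8 = 43·354023801612 + 13089994007 = 15236113463323, q_8 = 43·7692614645 + 284433643 = 331066863378 → 15236113463323/331066863378
APPEND 29: p_9 = 29·15236113463323 + 354023801612 = 442201314237979, q_9 = 29·331066863378 + 7692614645 = 9608631652607 → 442201314237979/9608631652607
APPEND 45: p_10 = 45·442201314237979 + 15236113463323 = 19914295254172378, q_10 = 45·9608631652607 + 331066863378 = 432719491230693 → 19914295254172378/432719491230693
APPEND 50: p_11 = 50·19914295254172378 + 442201314237979 = 996156964022856879, q_11 = 50·432719491230693 + 9608631652607 = 21645583193187257 → 996156964022856879/21645583193187257
APPEND 33: p_12 = 33·996156964022856879 + 19914295254172378 = 32893094108008449385, q_12 = 33·21645583193187257 + 432719491230693 = 714736964866410174 → 32893094108008449385/714736964866410174
APPEND 21: p_13 = 21·32893094108008449385 + 996156964022856879 = 691751133232200293964, q_13 = 21·714736964866410174 + 21645583193187257 = 15031121845387800911 → 691751133232200293964/15031121845387800911
APPEND 6: p_14 = 6·691751133232200293964 + 32893094108008449385 = 4183399893501210213169, q_14 = 6·15031121845387800911 + 714736964866410174 = 90901468037193215640 → 4183399893501210213169/90901468037193215640
APPEND 16: p_15 = 16·4183399893501210213169 + 691751133232200293964 = 67626149429251563704668, q_15 = 16·90901468037193215640 + 15031121845387800911 = 1469454610440479251151 → 67626149429251563704668/1469454610440479251151
APPEND 27: p_16 = 27·67626149429251563704668 + 4183399893501210213169 = 1830089434483293430239205, q_16 = 27·1469454610440479251151 + 90901468037193215640 = 39766175949930132996717 → 1830089434483293430239205/39766175949930132996717
APPEND 34: p_17 = 34·1830089434483293430239205 + 67626149429251563704668 = 62290666921861228191837638, q_17 = 34·39766175949930132996717 + 1469454610440479251151 = 1353519436908065001139529 → 62290666921861228191837638/1353519436908065001139529

46/1
51958/1129
1197197/26014
22798701/495395
13089994007/284433643
19914295254172378/432719491230693
996156964022856879/21645583193187257
32893094108008449385/714736964866410174
67626149429251563704668/1469454610440479251151
1830089434483293430239205/39766175949930132996717
62290666921861228191837638/1353519436908065001139529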